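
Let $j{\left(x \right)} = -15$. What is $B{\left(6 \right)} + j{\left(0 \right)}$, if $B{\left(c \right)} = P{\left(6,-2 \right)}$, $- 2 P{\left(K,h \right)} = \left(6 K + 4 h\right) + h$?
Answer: $-28$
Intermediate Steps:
$P{\left(K,h \right)} = - 3 K - \frac{5 h}{2}$ ($P{\left(K,h \right)} = - \frac{\left(6 K + 4 h\right) + h}{2} = - \frac{\left(4 h + 6 K\right) + h}{2} = - \frac{5 h + 6 K}{2} = - 3 K - \frac{5 h}{2}$)
$B{\left(c \right)} = -13$ ($B{\left(c \right)} = \left(-3\right) 6 - -5 = -18 + 5 = -13$)
$B{\left(6 \right)} + j{\left(0 \right)} = -13 - 15 = -28$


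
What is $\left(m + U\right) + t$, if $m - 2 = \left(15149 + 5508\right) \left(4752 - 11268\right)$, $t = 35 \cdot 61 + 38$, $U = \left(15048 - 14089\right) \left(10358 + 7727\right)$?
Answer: $-117255322$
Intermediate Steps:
$U = 17343515$ ($U = 959 \cdot 18085 = 17343515$)
$t = 2173$ ($t = 2135 + 38 = 2173$)
$m = -134601010$ ($m = 2 + \left(15149 + 5508\right) \left(4752 - 11268\right) = 2 + 20657 \left(-6516\right) = 2 - 134601012 = -134601010$)
$\left(m + U\right) + t = \left(-134601010 + 17343515\right) + 2173 = -117257495 + 2173 = -117255322$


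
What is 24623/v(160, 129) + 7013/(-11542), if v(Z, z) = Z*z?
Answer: 69725173/119113440 ≈ 0.58537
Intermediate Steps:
24623/v(160, 129) + 7013/(-11542) = 24623/((160*129)) + 7013/(-11542) = 24623/20640 + 7013*(-1/11542) = 24623*(1/20640) - 7013/11542 = 24623/20640 - 7013/11542 = 69725173/119113440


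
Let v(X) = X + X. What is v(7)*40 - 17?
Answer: 543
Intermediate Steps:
v(X) = 2*X
v(7)*40 - 17 = (2*7)*40 - 17 = 14*40 - 17 = 560 - 17 = 543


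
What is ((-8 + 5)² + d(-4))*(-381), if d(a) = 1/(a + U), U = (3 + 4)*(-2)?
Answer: -20447/6 ≈ -3407.8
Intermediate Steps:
U = -14 (U = 7*(-2) = -14)
d(a) = 1/(-14 + a) (d(a) = 1/(a - 14) = 1/(-14 + a))
((-8 + 5)² + d(-4))*(-381) = ((-8 + 5)² + 1/(-14 - 4))*(-381) = ((-3)² + 1/(-18))*(-381) = (9 - 1/18)*(-381) = (161/18)*(-381) = -20447/6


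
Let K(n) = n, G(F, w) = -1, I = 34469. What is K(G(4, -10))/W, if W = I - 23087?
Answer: -1/11382 ≈ -8.7858e-5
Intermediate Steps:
W = 11382 (W = 34469 - 23087 = 11382)
K(G(4, -10))/W = -1/11382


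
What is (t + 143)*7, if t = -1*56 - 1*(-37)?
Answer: 868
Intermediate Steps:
t = -19 (t = -56 + 37 = -19)
(t + 143)*7 = (-19 + 143)*7 = 124*7 = 868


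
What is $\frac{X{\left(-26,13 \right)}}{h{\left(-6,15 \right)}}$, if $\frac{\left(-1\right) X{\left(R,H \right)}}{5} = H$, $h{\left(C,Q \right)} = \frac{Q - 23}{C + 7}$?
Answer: $\frac{65}{8} \approx 8.125$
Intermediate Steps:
$h{\left(C,Q \right)} = \frac{-23 + Q}{7 + C}$
$X{\left(R,H \right)} = - 5 H$
$\frac{X{\left(-26,13 \right)}}{h{\left(-6,15 \right)}} = \frac{\left(-5\right) 13}{\frac{1}{7 - 6} \left(-23 + 15\right)} = - \frac{65}{1^{-1} \left(-8\right)} = - \frac{65}{1 \left(-8\right)} = - \frac{65}{-8} = \left(-65\right) \left(- \frac{1}{8}\right) = \frac{65}{8}$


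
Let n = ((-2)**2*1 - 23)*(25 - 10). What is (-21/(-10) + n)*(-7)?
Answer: 19803/10 ≈ 1980.3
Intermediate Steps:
n = -285 (n = (4*1 - 23)*15 = (4 - 23)*15 = -19*15 = -285)
(-21/(-10) + n)*(-7) = (-21/(-10) - 285)*(-7) = (-21*(-1/10) - 285)*(-7) = (21/10 - 285)*(-7) = -2829/10*(-7) = 19803/10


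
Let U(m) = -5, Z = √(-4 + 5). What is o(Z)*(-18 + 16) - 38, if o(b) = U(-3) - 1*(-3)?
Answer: -34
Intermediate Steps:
Z = 1 (Z = √1 = 1)
o(b) = -2 (o(b) = -5 - 1*(-3) = -5 + 3 = -2)
o(Z)*(-18 + 16) - 38 = -2*(-18 + 16) - 38 = -2*(-2) - 38 = 4 - 38 = -34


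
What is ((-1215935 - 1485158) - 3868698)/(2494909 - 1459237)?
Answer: -6569791/1035672 ≈ -6.3435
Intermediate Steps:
((-1215935 - 1485158) - 3868698)/(2494909 - 1459237) = (-2701093 - 3868698)/1035672 = -6569791*1/1035672 = -6569791/1035672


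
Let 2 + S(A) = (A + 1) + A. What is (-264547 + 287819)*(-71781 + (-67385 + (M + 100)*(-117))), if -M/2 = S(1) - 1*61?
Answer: -3837692432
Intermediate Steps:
S(A) = -1 + 2*A (S(A) = -2 + ((A + 1) + A) = -2 + ((1 + A) + A) = -2 + (1 + 2*A) = -1 + 2*A)
M = 120 (M = -2*((-1 + 2*1) - 1*61) = -2*((-1 + 2) - 61) = -2*(1 - 61) = -2*(-60) = 120)
(-264547 + 287819)*(-71781 + (-67385 + (M + 100)*(-117))) = (-264547 + 287819)*(-71781 + (-67385 + (120 + 100)*(-117))) = 23272*(-71781 + (-67385 + 220*(-117))) = 23272*(-71781 + (-67385 - 25740)) = 23272*(-71781 - 93125) = 23272*(-164906) = -3837692432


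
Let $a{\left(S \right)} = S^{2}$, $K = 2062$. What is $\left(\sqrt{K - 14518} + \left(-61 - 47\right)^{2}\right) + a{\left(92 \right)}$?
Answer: $20128 + 6 i \sqrt{346} \approx 20128.0 + 111.61 i$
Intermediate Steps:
$\left(\sqrt{K - 14518} + \left(-61 - 47\right)^{2}\right) + a{\left(92 \right)} = \left(\sqrt{2062 - 14518} + \left(-61 - 47\right)^{2}\right) + 92^{2} = \left(\sqrt{-12456} + \left(-108\right)^{2}\right) + 8464 = \left(6 i \sqrt{346} + 11664\right) + 8464 = \left(11664 + 6 i \sqrt{346}\right) + 8464 = 20128 + 6 i \sqrt{346}$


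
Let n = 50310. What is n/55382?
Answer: 25155/27691 ≈ 0.90842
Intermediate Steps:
n/55382 = 50310/55382 = 50310*(1/55382) = 25155/27691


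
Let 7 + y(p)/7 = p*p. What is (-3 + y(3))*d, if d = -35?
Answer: -385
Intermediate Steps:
y(p) = -49 + 7*p² (y(p) = -49 + 7*(p*p) = -49 + 7*p²)
(-3 + y(3))*d = (-3 + (-49 + 7*3²))*(-35) = (-3 + (-49 + 7*9))*(-35) = (-3 + (-49 + 63))*(-35) = (-3 + 14)*(-35) = 11*(-35) = -385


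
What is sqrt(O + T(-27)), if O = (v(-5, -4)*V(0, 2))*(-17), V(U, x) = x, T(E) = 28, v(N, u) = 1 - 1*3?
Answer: 4*sqrt(6) ≈ 9.7980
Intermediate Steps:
v(N, u) = -2 (v(N, u) = 1 - 3 = -2)
O = 68 (O = -2*2*(-17) = -4*(-17) = 68)
sqrt(O + T(-27)) = sqrt(68 + 28) = sqrt(96) = 4*sqrt(6)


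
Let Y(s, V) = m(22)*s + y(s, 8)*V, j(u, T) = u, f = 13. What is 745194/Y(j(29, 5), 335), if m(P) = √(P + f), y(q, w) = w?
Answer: 399423984/1430593 - 21610626*√35/7152965 ≈ 261.33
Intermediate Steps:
m(P) = √(13 + P) (m(P) = √(P + 13) = √(13 + P))
Y(s, V) = 8*V + s*√35 (Y(s, V) = √(13 + 22)*s + 8*V = √35*s + 8*V = s*√35 + 8*V = 8*V + s*√35)
745194/Y(j(29, 5), 335) = 745194/(8*335 + 29*√35) = 745194/(2680 + 29*√35)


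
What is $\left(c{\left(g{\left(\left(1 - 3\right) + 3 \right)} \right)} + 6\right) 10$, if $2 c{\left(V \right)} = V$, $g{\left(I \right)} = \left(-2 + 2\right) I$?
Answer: $60$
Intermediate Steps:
$g{\left(I \right)} = 0$ ($g{\left(I \right)} = 0 I = 0$)
$c{\left(V \right)} = \frac{V}{2}$
$\left(c{\left(g{\left(\left(1 - 3\right) + 3 \right)} \right)} + 6\right) 10 = \left(\frac{1}{2} \cdot 0 + 6\right) 10 = \left(0 + 6\right) 10 = 6 \cdot 10 = 60$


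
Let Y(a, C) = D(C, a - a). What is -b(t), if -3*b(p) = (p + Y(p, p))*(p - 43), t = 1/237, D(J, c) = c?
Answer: -10190/168507 ≈ -0.060472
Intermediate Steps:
t = 1/237 ≈ 0.0042194
Y(a, C) = 0 (Y(a, C) = a - a = 0)
b(p) = -p*(-43 + p)/3 (b(p) = -(p + 0)*(p - 43)/3 = -p*(-43 + p)/3)
-b(t) = -(43 - 1*1/237)/(3*237) = -(43 - 1/237)/(3*237) = -10190/(3*237*237) = -1*10190/168507 = -10190/168507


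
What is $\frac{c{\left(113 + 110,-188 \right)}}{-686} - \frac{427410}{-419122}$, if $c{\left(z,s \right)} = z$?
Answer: $\frac{99869527}{143758846} \approx 0.6947$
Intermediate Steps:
$\frac{c{\left(113 + 110,-188 \right)}}{-686} - \frac{427410}{-419122} = \frac{113 + 110}{-686} - \frac{427410}{-419122} = 223 \left(- \frac{1}{686}\right) - - \frac{213705}{209561} = - \frac{223}{686} + \frac{213705}{209561} = \frac{99869527}{143758846}$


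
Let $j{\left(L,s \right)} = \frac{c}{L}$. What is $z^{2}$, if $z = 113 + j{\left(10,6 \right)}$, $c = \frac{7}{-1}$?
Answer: $\frac{1261129}{100} \approx 12611.0$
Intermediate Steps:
$c = -7$ ($c = 7 \left(-1\right) = -7$)
$j{\left(L,s \right)} = - \frac{7}{L}$
$z = \frac{1123}{10}$ ($z = 113 - \frac{7}{10} = \frac{1123}{10} \approx 112.3$)
$z^{2} = \left(\frac{1123}{10}\right)^{2} = \frac{1261129}{100}$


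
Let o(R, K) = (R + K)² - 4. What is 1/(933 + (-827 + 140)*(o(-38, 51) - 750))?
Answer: 1/402828 ≈ 2.4824e-6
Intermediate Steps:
o(R, K) = -4 + (K + R)² (o(R, K) = (K + R)² - 4 = -4 + (K + R)²)
1/(933 + (-827 + 140)*(o(-38, 51) - 750)) = 1/(933 + (-827 + 140)*((-4 + (51 - 38)²) - 750)) = 1/(933 - 687*((-4 + 13²) - 750)) = 1/(933 - 687*((-4 + 169) - 750)) = 1/(933 - 687*(165 - 750)) = 1/(933 - 687*(-585)) = 1/(933 + 401895) = 1/402828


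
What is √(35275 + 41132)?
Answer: √76407 ≈ 276.42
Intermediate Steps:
√(35275 + 41132) = √76407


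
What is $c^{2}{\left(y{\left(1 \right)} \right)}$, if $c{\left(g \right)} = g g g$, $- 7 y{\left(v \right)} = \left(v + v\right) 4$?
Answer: $\frac{262144}{117649} \approx 2.2282$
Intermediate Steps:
$y{\left(v \right)} = - \frac{8 v}{7}$ ($y{\left(v \right)} = - \frac{\left(v + v\right) 4}{7} = - \frac{2 v 4}{7} = - \frac{8 v}{7}$)
$c{\left(g \right)} = g^{3}$ ($c{\left(g \right)} = g^{2} g = g^{3}$)
$c^{2}{\left(y{\left(1 \right)} \right)} = \left(\left(\left(- \frac{8}{7}\right) 1\right)^{3}\right)^{2} = \left(\left(- \frac{8}{7}\right)^{3}\right)^{2} = \left(- \frac{512}{343}\right)^{2} = \frac{262144}{117649}$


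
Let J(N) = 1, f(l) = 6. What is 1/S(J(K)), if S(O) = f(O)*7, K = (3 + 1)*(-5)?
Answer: 1/42 ≈ 0.023810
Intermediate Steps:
K = -20 (K = 4*(-5) = -20)
S(O) = 42 (S(O) = 6*7 = 42)
1/S(J(K)) = 1/42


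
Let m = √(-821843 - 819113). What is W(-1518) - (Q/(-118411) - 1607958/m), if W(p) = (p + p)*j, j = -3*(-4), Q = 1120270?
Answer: -4312829282/118411 - 803979*I*√410239/410239 ≈ -36423.0 - 1255.2*I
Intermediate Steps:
j = 12
m = 2*I*√410239 (m = √(-1640956) = 2*I*√410239 ≈ 1281.0*I)
W(p) = 24*p (W(p) = (p + p)*12 = (2*p)*12 = 24*p)
W(-1518) - (Q/(-118411) - 1607958/m) = 24*(-1518) - (1120270/(-118411) - 1607958*(-I*√410239/820478)) = -36432 - (1120270*(-1/118411) - (-803979)*I*√410239/410239) = -36432 - (-1120270/118411 + 803979*I*√410239/410239) = -36432 + (1120270/118411 - 803979*I*√410239/410239) = -4312829282/118411 - 803979*I*√410239/410239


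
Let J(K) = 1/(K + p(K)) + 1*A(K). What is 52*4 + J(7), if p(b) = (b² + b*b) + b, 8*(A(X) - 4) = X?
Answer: 23843/112 ≈ 212.88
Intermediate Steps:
A(X) = 4 + X/8
p(b) = b + 2*b² (p(b) = (b² + b²) + b = 2*b² + b = b + 2*b²)
J(K) = 4 + 1/(K + K*(1 + 2*K)) + K/8 (J(K) = 1/(K + K*(1 + 2*K)) + 1*(4 + K/8) = 1/(K + K*(1 + 2*K)) + (4 + K/8) = 4 + 1/(K + K*(1 + 2*K)) + K/8)
52*4 + J(7) = 52*4 + (⅛)*(4 + 7³ + 32*7 + 33*7²)/(7*(1 + 7)) = 208 + (⅛)*(⅐)*(4 + 343 + 224 + 33*49)/8 = 208 + (⅛)*(⅐)*(⅛)*(4 + 343 + 224 + 1617) = 208 + (⅛)*(⅐)*(⅛)*2188 = 208 + 547/112 = 23843/112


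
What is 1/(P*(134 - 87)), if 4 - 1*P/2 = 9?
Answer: -1/470 ≈ -0.0021277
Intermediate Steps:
P = -10 (P = 8 - 2*9 = 8 - 18 = -10)
1/(P*(134 - 87)) = 1/(-10*(134 - 87)) = 1/(-10*47) = 1/(-470) = -1/470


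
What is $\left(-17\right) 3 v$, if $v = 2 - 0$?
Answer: $-102$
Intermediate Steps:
$v = 2$ ($v = 2 + 0 = 2$)
$\left(-17\right) 3 v = \left(-17\right) 3 \cdot 2 = \left(-51\right) 2 = -102$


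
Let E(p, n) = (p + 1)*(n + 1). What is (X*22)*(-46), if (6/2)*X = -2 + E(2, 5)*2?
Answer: -34408/3 ≈ -11469.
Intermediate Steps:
E(p, n) = (1 + n)*(1 + p) (E(p, n) = (1 + p)*(1 + n) = (1 + n)*(1 + p))
X = 34/3 (X = (-2 + (1 + 5 + 2 + 5*2)*2)/3 = (-2 + (1 + 5 + 2 + 10)*2)/3 = (-2 + 18*2)/3 = (-2 + 36)/3 = (1/3)*34 = 34/3 ≈ 11.333)
(X*22)*(-46) = ((34/3)*22)*(-46) = (748/3)*(-46) = -34408/3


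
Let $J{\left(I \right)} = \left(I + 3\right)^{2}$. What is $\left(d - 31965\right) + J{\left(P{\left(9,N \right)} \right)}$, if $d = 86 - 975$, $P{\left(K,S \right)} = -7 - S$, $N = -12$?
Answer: $-32790$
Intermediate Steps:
$J{\left(I \right)} = \left(3 + I\right)^{2}$
$d = -889$ ($d = 86 - 975 = -889$)
$\left(d - 31965\right) + J{\left(P{\left(9,N \right)} \right)} = \left(-889 - 31965\right) + \left(3 - -5\right)^{2} = -32854 + \left(3 + \left(-7 + 12\right)\right)^{2} = -32854 + \left(3 + 5\right)^{2} = -32854 + 8^{2} = -32854 + 64 = -32790$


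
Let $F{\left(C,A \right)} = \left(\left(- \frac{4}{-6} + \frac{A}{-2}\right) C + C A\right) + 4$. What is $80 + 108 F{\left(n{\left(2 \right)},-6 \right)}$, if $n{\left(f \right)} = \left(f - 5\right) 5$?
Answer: $4292$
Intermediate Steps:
$n{\left(f \right)} = -25 + 5 f$ ($n{\left(f \right)} = \left(-5 + f\right) 5 = -25 + 5 f$)
$F{\left(C,A \right)} = 4 + A C + C \left(\frac{2}{3} - \frac{A}{2}\right)$ ($F{\left(C,A \right)} = \left(\left(\left(-4\right) \left(- \frac{1}{6}\right) + A \left(- \frac{1}{2}\right)\right) C + A C\right) + 4 = \left(\left(\frac{2}{3} - \frac{A}{2}\right) C + A C\right) + 4 = \left(C \left(\frac{2}{3} - \frac{A}{2}\right) + A C\right) + 4 = \left(A C + C \left(\frac{2}{3} - \frac{A}{2}\right)\right) + 4 = 4 + A C + C \left(\frac{2}{3} - \frac{A}{2}\right)$)
$80 + 108 F{\left(n{\left(2 \right)},-6 \right)} = 80 + 108 \left(4 + \frac{2 \left(-25 + 5 \cdot 2\right)}{3} + \frac{1}{2} \left(-6\right) \left(-25 + 5 \cdot 2\right)\right) = 80 + 108 \left(4 + \frac{2 \left(-25 + 10\right)}{3} + \frac{1}{2} \left(-6\right) \left(-25 + 10\right)\right) = 80 + 108 \left(4 + \frac{2}{3} \left(-15\right) + \frac{1}{2} \left(-6\right) \left(-15\right)\right) = 80 + 108 \left(4 - 10 + 45\right) = 80 + 108 \cdot 39 = 80 + 4212 = 4292$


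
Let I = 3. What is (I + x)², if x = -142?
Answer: 19321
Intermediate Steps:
(I + x)² = (3 - 142)² = (-139)² = 19321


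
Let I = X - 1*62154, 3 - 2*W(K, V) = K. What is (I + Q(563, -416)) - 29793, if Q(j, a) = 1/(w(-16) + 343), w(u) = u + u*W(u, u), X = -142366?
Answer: -41004774/175 ≈ -2.3431e+5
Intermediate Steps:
W(K, V) = 3/2 - K/2
I = -204520 (I = -142366 - 1*62154 = -142366 - 62154 = -204520)
w(u) = u + u*(3/2 - u/2)
Q(j, a) = 1/175 (Q(j, a) = 1/((½)*(-16)*(5 - 1*(-16)) + 343) = 1/((½)*(-16)*(5 + 16) + 343) = 1/((½)*(-16)*21 + 343) = 1/(-168 + 343) = 1/175)
(I + Q(563, -416)) - 29793 = (-204520 + 1/175) - 29793 = -35790999/175 - 29793 = -41004774/175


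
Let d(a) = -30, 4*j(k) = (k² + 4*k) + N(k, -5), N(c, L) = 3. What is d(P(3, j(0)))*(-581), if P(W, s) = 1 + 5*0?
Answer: 17430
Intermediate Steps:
j(k) = ¾ + k + k²/4 (j(k) = ((k² + 4*k) + 3)/4 = (3 + k² + 4*k)/4 = ¾ + k + k²/4)
P(W, s) = 1 (P(W, s) = 1 + 0 = 1)
d(P(3, j(0)))*(-581) = -30*(-581) = 17430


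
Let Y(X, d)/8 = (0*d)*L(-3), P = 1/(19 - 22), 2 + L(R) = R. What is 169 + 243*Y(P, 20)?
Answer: 169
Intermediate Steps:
L(R) = -2 + R
P = -⅓ (P = 1/(-3) = -⅓ ≈ -0.33333)
Y(X, d) = 0 (Y(X, d) = 8*((0*d)*(-2 - 3)) = 8*(0*(-5)) = 8*0 = 0)
169 + 243*Y(P, 20) = 169 + 243*0 = 169 + 0 = 169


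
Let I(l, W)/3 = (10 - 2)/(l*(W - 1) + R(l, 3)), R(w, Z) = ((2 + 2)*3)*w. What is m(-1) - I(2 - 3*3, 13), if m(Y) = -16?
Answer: -111/7 ≈ -15.857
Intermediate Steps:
R(w, Z) = 12*w (R(w, Z) = (4*3)*w = 12*w)
I(l, W) = 24/(12*l + l*(-1 + W)) (I(l, W) = 3*((10 - 2)/(l*(W - 1) + 12*l)) = 3*(8/(l*(-1 + W) + 12*l)) = 3*(8/(12*l + l*(-1 + W))) = 24/(12*l + l*(-1 + W)))
m(-1) - I(2 - 3*3, 13) = -16 - 24/((2 - 3*3)*(11 + 13)) = -16 - 24/((2 - 9)*24) = -16 - 24/((-7)*24) = -16 - 24*(-1)/(7*24) = -16 - 1*(-1/7) = -16 + 1/7 = -111/7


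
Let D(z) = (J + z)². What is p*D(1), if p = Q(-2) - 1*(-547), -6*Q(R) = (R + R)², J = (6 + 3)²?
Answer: 10980292/3 ≈ 3.6601e+6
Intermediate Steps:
J = 81 (J = 9² = 81)
D(z) = (81 + z)²
Q(R) = -2*R²/3 (Q(R) = -(R + R)²/6 = -4*R²/6 = -2*R²/3)
p = 1633/3 (p = -⅔*(-2)² - 1*(-547) = -⅔*4 + 547 = -8/3 + 547 = 1633/3 ≈ 544.33)
p*D(1) = 1633*(81 + 1)²/3 = (1633/3)*82² = (1633/3)*6724 = 10980292/3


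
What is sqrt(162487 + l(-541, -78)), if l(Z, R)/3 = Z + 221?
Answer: sqrt(161527) ≈ 401.90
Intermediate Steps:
l(Z, R) = 663 + 3*Z (l(Z, R) = 3*(Z + 221) = 3*(221 + Z) = 663 + 3*Z)
sqrt(162487 + l(-541, -78)) = sqrt(162487 + (663 + 3*(-541))) = sqrt(162487 + (663 - 1623)) = sqrt(162487 - 960) = sqrt(161527)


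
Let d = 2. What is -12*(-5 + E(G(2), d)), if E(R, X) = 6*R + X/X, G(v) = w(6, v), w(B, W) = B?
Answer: -384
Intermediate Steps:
G(v) = 6
E(R, X) = 1 + 6*R (E(R, X) = 6*R + 1 = 1 + 6*R)
-12*(-5 + E(G(2), d)) = -12*(-5 + (1 + 6*6)) = -12*(-5 + (1 + 36)) = -12*(-5 + 37) = -12*32 = -384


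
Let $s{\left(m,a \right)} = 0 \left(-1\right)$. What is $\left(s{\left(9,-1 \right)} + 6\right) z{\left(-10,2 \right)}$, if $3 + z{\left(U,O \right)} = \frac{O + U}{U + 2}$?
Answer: $-12$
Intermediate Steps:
$s{\left(m,a \right)} = 0$
$z{\left(U,O \right)} = -3 + \frac{O + U}{2 + U}$ ($z{\left(U,O \right)} = -3 + \frac{O + U}{U + 2} = -3 + \frac{O + U}{2 + U}$)
$\left(s{\left(9,-1 \right)} + 6\right) z{\left(-10,2 \right)} = \left(0 + 6\right) \frac{-6 + 2 - -20}{2 - 10} = 6 \frac{-6 + 2 + 20}{-8} = 6 \left(\left(- \frac{1}{8}\right) 16\right) = 6 \left(-2\right) = -12$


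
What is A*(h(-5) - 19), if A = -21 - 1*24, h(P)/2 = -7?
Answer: 1485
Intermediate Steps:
h(P) = -14 (h(P) = 2*(-7) = -14)
A = -45 (A = -21 - 24 = -45)
A*(h(-5) - 19) = -45*(-14 - 19) = -45*(-33) = 1485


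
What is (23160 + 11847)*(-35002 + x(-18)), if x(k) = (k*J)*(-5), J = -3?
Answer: -1234766904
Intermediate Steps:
x(k) = 15*k (x(k) = (k*(-3))*(-5) = -3*k*(-5) = 15*k)
(23160 + 11847)*(-35002 + x(-18)) = (23160 + 11847)*(-35002 + 15*(-18)) = 35007*(-35002 - 270) = 35007*(-35272) = -1234766904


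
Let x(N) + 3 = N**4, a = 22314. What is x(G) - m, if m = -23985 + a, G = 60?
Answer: 12961668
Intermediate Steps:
m = -1671 (m = -23985 + 22314 = -1671)
x(N) = -3 + N**4
x(G) - m = (-3 + 60**4) - 1*(-1671) = (-3 + 12960000) + 1671 = 12959997 + 1671 = 12961668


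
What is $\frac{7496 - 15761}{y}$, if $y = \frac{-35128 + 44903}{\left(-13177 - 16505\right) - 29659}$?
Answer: $\frac{98090673}{1955} \approx 50174.0$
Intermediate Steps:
$y = - \frac{9775}{59341}$ ($y = \frac{9775}{\left(-13177 - 16505\right) - 29659} = \frac{9775}{-29682 - 29659} = \frac{9775}{-59341} = 9775 \left(- \frac{1}{59341}\right) = - \frac{9775}{59341} \approx -0.16473$)
$\frac{7496 - 15761}{y} = \frac{7496 - 15761}{- \frac{9775}{59341}} = \left(-8265\right) \left(- \frac{59341}{9775}\right) = \frac{98090673}{1955}$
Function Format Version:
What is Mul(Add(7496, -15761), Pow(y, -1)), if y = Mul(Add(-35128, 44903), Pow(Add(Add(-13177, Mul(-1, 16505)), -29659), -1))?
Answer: Rational(98090673, 1955) ≈ 50174.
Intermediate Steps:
y = Rational(-9775, 59341) (y = Mul(9775, Pow(Add(Add(-13177, -16505), -29659), -1)) = Mul(9775, Pow(Add(-29682, -29659), -1)) = Mul(9775, Pow(-59341, -1)) = Mul(9775, Rational(-1, 59341)) = Rational(-9775, 59341) ≈ -0.16473)
Mul(Add(7496, -15761), Pow(y, -1)) = Mul(Add(7496, -15761), Pow(Rational(-9775, 59341), -1)) = Mul(-8265, Rational(-59341, 9775)) = Rational(98090673, 1955)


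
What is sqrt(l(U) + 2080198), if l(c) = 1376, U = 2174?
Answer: 3*sqrt(231286) ≈ 1442.8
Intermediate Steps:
sqrt(l(U) + 2080198) = sqrt(1376 + 2080198) = sqrt(2081574) = 3*sqrt(231286)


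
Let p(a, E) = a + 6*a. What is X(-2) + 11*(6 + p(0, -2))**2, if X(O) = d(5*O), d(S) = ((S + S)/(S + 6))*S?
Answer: 346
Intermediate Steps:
d(S) = 2*S**2/(6 + S) (d(S) = ((2*S)/(6 + S))*S = (2*S/(6 + S))*S = 2*S**2/(6 + S))
X(O) = 50*O**2/(6 + 5*O) (X(O) = 2*(5*O)**2/(6 + 5*O) = 2*(25*O**2)/(6 + 5*O) = 50*O**2/(6 + 5*O))
p(a, E) = 7*a
X(-2) + 11*(6 + p(0, -2))**2 = 50*(-2)**2/(6 + 5*(-2)) + 11*(6 + 7*0)**2 = 50*4/(6 - 10) + 11*(6 + 0)**2 = 50*4/(-4) + 11*6**2 = 50*4*(-1/4) + 11*36 = -50 + 396 = 346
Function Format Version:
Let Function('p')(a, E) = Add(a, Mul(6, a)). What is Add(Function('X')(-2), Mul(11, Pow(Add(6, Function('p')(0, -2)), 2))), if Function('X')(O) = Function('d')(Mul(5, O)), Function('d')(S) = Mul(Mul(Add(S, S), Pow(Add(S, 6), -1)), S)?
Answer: 346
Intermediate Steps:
Function('d')(S) = Mul(2, Pow(S, 2), Pow(Add(6, S), -1)) (Function('d')(S) = Mul(Mul(Mul(2, S), Pow(Add(6, S), -1)), S) = Mul(Mul(2, S, Pow(Add(6, S), -1)), S) = Mul(2, Pow(S, 2), Pow(Add(6, S), -1)))
Function('X')(O) = Mul(50, Pow(O, 2), Pow(Add(6, Mul(5, O)), -1)) (Function('X')(O) = Mul(2, Pow(Mul(5, O), 2), Pow(Add(6, Mul(5, O)), -1)) = Mul(2, Mul(25, Pow(O, 2)), Pow(Add(6, Mul(5, O)), -1)) = Mul(50, Pow(O, 2), Pow(Add(6, Mul(5, O)), -1)))
Function('p')(a, E) = Mul(7, a)
Add(Function('X')(-2), Mul(11, Pow(Add(6, Function('p')(0, -2)), 2))) = Add(Mul(50, Pow(-2, 2), Pow(Add(6, Mul(5, -2)), -1)), Mul(11, Pow(Add(6, Mul(7, 0)), 2))) = Add(Mul(50, 4, Pow(Add(6, -10), -1)), Mul(11, Pow(Add(6, 0), 2))) = Add(Mul(50, 4, Pow(-4, -1)), Mul(11, Pow(6, 2))) = Add(Mul(50, 4, Rational(-1, 4)), Mul(11, 36)) = Add(-50, 396) = 346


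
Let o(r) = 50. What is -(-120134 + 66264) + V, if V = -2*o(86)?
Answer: 53770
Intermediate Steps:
V = -100 (V = -2*50 = -100)
-(-120134 + 66264) + V = -(-120134 + 66264) - 100 = -1*(-53870) - 100 = 53870 - 100 = 53770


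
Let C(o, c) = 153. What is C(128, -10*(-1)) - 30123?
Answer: -29970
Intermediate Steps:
C(128, -10*(-1)) - 30123 = 153 - 30123 = -29970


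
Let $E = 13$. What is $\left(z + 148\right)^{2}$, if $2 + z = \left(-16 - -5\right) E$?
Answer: $9$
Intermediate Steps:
$z = -145$ ($z = -2 + \left(-16 - -5\right) 13 = -2 + \left(-16 + 5\right) 13 = -2 - 143 = -145$)
$\left(z + 148\right)^{2} = \left(-145 + 148\right)^{2} = 3^{2} = 9$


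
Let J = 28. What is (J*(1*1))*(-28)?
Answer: -784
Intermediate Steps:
(J*(1*1))*(-28) = (28*(1*1))*(-28) = (28*1)*(-28) = 28*(-28) = -784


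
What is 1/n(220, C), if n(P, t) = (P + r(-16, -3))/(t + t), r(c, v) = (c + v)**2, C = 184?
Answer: 368/581 ≈ 0.63339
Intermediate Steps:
n(P, t) = (361 + P)/(2*t) (n(P, t) = (P + (-16 - 3)**2)/(t + t) = (P + (-19)**2)/((2*t)) = (P + 361)*(1/(2*t)) = (361 + P)*(1/(2*t)) = (361 + P)/(2*t))
1/n(220, C) = 1/((1/2)*(361 + 220)/184) = 1/((1/2)*(1/184)*581) = 1/(581/368) = 368/581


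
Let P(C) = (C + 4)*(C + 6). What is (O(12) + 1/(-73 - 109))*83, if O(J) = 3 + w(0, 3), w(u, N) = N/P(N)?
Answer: 137863/546 ≈ 252.50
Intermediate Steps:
P(C) = (4 + C)*(6 + C)
w(u, N) = N/(24 + N² + 10*N)
O(J) = 64/21 (O(J) = 3 + 3/(24 + 3² + 10*3) = 3 + 3/(24 + 9 + 30) = 3 + 3/63 = 3 + 3*(1/63) = 3 + 1/21 = 64/21)
(O(12) + 1/(-73 - 109))*83 = (64/21 + 1/(-73 - 109))*83 = (64/21 + 1/(-182))*83 = (64/21 - 1/182)*83 = (1661/546)*83 = 137863/546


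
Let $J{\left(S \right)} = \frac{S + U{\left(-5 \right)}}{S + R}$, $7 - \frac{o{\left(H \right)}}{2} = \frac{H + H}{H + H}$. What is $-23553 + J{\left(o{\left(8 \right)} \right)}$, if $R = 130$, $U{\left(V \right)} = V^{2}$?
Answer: $- \frac{3344489}{142} \approx -23553.0$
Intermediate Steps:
$o{\left(H \right)} = 12$ ($o{\left(H \right)} = 14 - 2 \frac{H + H}{H + H} = 14 - 2 \frac{2 H}{2 H} = 14 - 2 \cdot 2 H \frac{1}{2 H} = 14 - 2 = 12$)
$J{\left(S \right)} = \frac{25 + S}{130 + S}$ ($J{\left(S \right)} = \frac{S + \left(-5\right)^{2}}{S + 130} = \frac{S + 25}{130 + S} = \frac{25 + S}{130 + S}$)
$-23553 + J{\left(o{\left(8 \right)} \right)} = -23553 + \frac{25 + 12}{130 + 12} = -23553 + \frac{1}{142} \cdot 37 = -23553 + \frac{37}{142} = - \frac{3344489}{142}$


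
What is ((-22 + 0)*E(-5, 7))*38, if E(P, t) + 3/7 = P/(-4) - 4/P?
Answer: -47443/35 ≈ -1355.5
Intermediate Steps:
E(P, t) = -3/7 - 4/P - P/4 (E(P, t) = -3/7 + (P/(-4) - 4/P) = -3/7 + (P*(-¼) - 4/P) = -3/7 + (-P/4 - 4/P) = -3/7 + (-4/P - P/4) = -3/7 - 4/P - P/4)
((-22 + 0)*E(-5, 7))*38 = ((-22 + 0)*(-3/7 - 4/(-5) - ¼*(-5)))*38 = -22*(-3/7 - 4*(-⅕) + 5/4)*38 = -22*(-3/7 + ⅘ + 5/4)*38 = -22*227/140*38 = -2497/70*38 = -47443/35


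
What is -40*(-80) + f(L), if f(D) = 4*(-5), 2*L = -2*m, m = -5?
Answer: 3180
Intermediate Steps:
L = 5 (L = (-2*(-5))/2 = (1/2)*10 = 5)
f(D) = -20
-40*(-80) + f(L) = -40*(-80) - 20 = 3200 - 20 = 3180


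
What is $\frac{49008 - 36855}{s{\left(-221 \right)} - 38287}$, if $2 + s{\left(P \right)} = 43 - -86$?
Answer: $- \frac{4051}{12720} \approx -0.31847$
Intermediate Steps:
$s{\left(P \right)} = 127$ ($s{\left(P \right)} = -2 + \left(43 - -86\right) = -2 + \left(43 + 86\right) = -2 + 129 = 127$)
$\frac{49008 - 36855}{s{\left(-221 \right)} - 38287} = \frac{49008 - 36855}{127 - 38287} = \frac{12153}{-38160} = 12153 \left(- \frac{1}{38160}\right) = - \frac{4051}{12720}$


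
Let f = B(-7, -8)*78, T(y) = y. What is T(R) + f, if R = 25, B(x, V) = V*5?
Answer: -3095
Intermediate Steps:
B(x, V) = 5*V
f = -3120 (f = (5*(-8))*78 = -40*78 = -3120)
T(R) + f = 25 - 3120 = -3095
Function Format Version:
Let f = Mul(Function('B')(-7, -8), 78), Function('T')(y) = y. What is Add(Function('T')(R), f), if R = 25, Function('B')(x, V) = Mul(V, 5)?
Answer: -3095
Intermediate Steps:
Function('B')(x, V) = Mul(5, V)
f = -3120 (f = Mul(Mul(5, -8), 78) = Mul(-40, 78) = -3120)
Add(Function('T')(R), f) = Add(25, -3120) = -3095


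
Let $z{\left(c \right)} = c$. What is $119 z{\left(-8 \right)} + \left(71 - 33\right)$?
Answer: $-914$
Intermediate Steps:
$119 z{\left(-8 \right)} + \left(71 - 33\right) = 119 \left(-8\right) + \left(71 - 33\right) = -952 + 38 = -914$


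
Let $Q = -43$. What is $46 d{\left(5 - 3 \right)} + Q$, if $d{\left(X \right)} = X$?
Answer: $49$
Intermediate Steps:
$46 d{\left(5 - 3 \right)} + Q = 46 \left(5 - 3\right) - 43 = 46 \cdot 2 - 43 = 92 - 43 = 49$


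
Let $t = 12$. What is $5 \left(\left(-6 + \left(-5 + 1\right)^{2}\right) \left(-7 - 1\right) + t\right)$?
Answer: $-340$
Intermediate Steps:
$5 \left(\left(-6 + \left(-5 + 1\right)^{2}\right) \left(-7 - 1\right) + t\right) = 5 \left(\left(-6 + \left(-5 + 1\right)^{2}\right) \left(-7 - 1\right) + 12\right) = 5 \left(\left(-6 + \left(-4\right)^{2}\right) \left(-8\right) + 12\right) = 5 \left(\left(-6 + 16\right) \left(-8\right) + 12\right) = 5 \left(10 \left(-8\right) + 12\right) = 5 \left(-80 + 12\right) = 5 \left(-68\right) = -340$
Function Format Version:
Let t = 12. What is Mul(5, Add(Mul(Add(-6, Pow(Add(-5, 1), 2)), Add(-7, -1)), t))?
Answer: -340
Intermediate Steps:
Mul(5, Add(Mul(Add(-6, Pow(Add(-5, 1), 2)), Add(-7, -1)), t)) = Mul(5, Add(Mul(Add(-6, Pow(Add(-5, 1), 2)), Add(-7, -1)), 12)) = Mul(5, Add(Mul(Add(-6, Pow(-4, 2)), -8), 12)) = Mul(5, Add(Mul(Add(-6, 16), -8), 12)) = Mul(5, Add(Mul(10, -8), 12)) = Mul(5, Add(-80, 12)) = Mul(5, -68) = -340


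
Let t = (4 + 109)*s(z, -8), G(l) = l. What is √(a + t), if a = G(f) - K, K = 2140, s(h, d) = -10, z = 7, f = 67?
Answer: I*√3203 ≈ 56.595*I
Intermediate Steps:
a = -2073 (a = 67 - 1*2140 = 67 - 2140 = -2073)
t = -1130 (t = (4 + 109)*(-10) = 113*(-10) = -1130)
√(a + t) = √(-2073 - 1130) = √(-3203) = I*√3203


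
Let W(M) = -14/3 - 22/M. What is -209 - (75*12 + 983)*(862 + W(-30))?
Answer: -24239228/15 ≈ -1.6159e+6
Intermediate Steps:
W(M) = -14/3 - 22/M (W(M) = -14*1/3 - 22/M = -14/3 - 22/M)
-209 - (75*12 + 983)*(862 + W(-30)) = -209 - (75*12 + 983)*(862 + (-14/3 - 22/(-30))) = -209 - (900 + 983)*(862 + (-14/3 - 22*(-1/30))) = -209 - 1883*(862 + (-14/3 + 11/15)) = -209 - 1883*(862 - 59/15) = -209 - 1883*12871/15 = -209 - 1*24236093/15 = -209 - 24236093/15 = -24239228/15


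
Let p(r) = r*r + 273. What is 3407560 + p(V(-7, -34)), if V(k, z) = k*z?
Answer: 3464477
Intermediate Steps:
p(r) = 273 + r² (p(r) = r² + 273 = 273 + r²)
3407560 + p(V(-7, -34)) = 3407560 + (273 + (-7*(-34))²) = 3407560 + (273 + 238²) = 3407560 + (273 + 56644) = 3407560 + 56917 = 3464477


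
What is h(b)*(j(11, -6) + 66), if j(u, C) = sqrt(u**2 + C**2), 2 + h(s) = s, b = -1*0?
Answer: -132 - 2*sqrt(157) ≈ -157.06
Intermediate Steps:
b = 0
h(s) = -2 + s
j(u, C) = sqrt(C**2 + u**2)
h(b)*(j(11, -6) + 66) = (-2 + 0)*(sqrt((-6)**2 + 11**2) + 66) = -2*(sqrt(36 + 121) + 66) = -2*(sqrt(157) + 66) = -2*(66 + sqrt(157)) = -132 - 2*sqrt(157)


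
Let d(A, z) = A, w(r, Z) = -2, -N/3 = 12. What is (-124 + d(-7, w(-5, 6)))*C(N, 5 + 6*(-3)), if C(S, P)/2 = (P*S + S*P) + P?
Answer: -241826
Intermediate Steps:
N = -36 (N = -3*12 = -36)
C(S, P) = 2*P + 4*P*S (C(S, P) = 2*((P*S + S*P) + P) = 2*((P*S + P*S) + P) = 2*(2*P*S + P) = 2*(P + 2*P*S) = 2*P + 4*P*S)
(-124 + d(-7, w(-5, 6)))*C(N, 5 + 6*(-3)) = (-124 - 7)*(2*(5 + 6*(-3))*(1 + 2*(-36))) = -262*(5 - 18)*(1 - 72) = -262*(-13)*(-71) = -131*1846 = -241826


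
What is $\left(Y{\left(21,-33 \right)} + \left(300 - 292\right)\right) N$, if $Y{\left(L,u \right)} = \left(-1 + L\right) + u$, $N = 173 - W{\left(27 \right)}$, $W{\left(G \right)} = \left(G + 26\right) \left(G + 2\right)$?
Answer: $6820$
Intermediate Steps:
$W{\left(G \right)} = \left(2 + G\right) \left(26 + G\right)$ ($W{\left(G \right)} = \left(26 + G\right) \left(2 + G\right) = \left(2 + G\right) \left(26 + G\right)$)
$N = -1364$ ($N = 173 - \left(52 + 27^{2} + 28 \cdot 27\right) = 173 - \left(52 + 729 + 756\right) = 173 - 1537 = -1364$)
$Y{\left(L,u \right)} = -1 + L + u$
$\left(Y{\left(21,-33 \right)} + \left(300 - 292\right)\right) N = \left(\left(-1 + 21 - 33\right) + \left(300 - 292\right)\right) \left(-1364\right) = \left(-13 + \left(300 - 292\right)\right) \left(-1364\right) = \left(-13 + 8\right) \left(-1364\right) = \left(-5\right) \left(-1364\right) = 6820$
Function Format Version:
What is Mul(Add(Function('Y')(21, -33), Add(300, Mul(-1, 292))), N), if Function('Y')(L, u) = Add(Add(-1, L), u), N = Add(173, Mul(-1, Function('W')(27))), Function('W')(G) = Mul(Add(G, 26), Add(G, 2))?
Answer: 6820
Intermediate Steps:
Function('W')(G) = Mul(Add(2, G), Add(26, G)) (Function('W')(G) = Mul(Add(26, G), Add(2, G)) = Mul(Add(2, G), Add(26, G)))
N = -1364 (N = Add(173, Mul(-1, Add(52, Pow(27, 2), Mul(28, 27)))) = Add(173, Mul(-1, Add(52, 729, 756))) = Add(173, Mul(-1, 1537)) = Add(173, -1537) = -1364)
Function('Y')(L, u) = Add(-1, L, u)
Mul(Add(Function('Y')(21, -33), Add(300, Mul(-1, 292))), N) = Mul(Add(Add(-1, 21, -33), Add(300, Mul(-1, 292))), -1364) = Mul(Add(-13, Add(300, -292)), -1364) = Mul(Add(-13, 8), -1364) = Mul(-5, -1364) = 6820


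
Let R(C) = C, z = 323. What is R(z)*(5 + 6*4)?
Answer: 9367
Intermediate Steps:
R(z)*(5 + 6*4) = 323*(5 + 6*4) = 323*(5 + 24) = 323*29 = 9367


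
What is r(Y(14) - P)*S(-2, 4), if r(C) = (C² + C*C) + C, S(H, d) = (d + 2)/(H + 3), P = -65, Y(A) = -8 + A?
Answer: 60918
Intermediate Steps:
S(H, d) = (2 + d)/(3 + H)
r(C) = C + 2*C² (r(C) = (C² + C²) + C = 2*C² + C = C + 2*C²)
r(Y(14) - P)*S(-2, 4) = (((-8 + 14) - 1*(-65))*(1 + 2*((-8 + 14) - 1*(-65))))*((2 + 4)/(3 - 2)) = ((6 + 65)*(1 + 2*(6 + 65)))*(6/1) = (71*(1 + 2*71))*(1*6) = (71*(1 + 142))*6 = (71*143)*6 = 10153*6 = 60918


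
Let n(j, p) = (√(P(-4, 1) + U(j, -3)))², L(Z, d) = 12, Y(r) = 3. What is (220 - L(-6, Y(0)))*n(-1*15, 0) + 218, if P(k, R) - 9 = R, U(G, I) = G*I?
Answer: 11658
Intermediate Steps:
P(k, R) = 9 + R
n(j, p) = 10 - 3*j (n(j, p) = (√((9 + 1) + j*(-3)))² = (√(10 - 3*j))² = 10 - 3*j)
(220 - L(-6, Y(0)))*n(-1*15, 0) + 218 = (220 - 1*12)*(10 - (-3)*15) + 218 = (220 - 12)*(10 - 3*(-15)) + 218 = 208*(10 + 45) + 218 = 208*55 + 218 = 11440 + 218 = 11658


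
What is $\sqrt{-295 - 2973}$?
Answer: $2 i \sqrt{817} \approx 57.166 i$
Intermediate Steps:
$\sqrt{-295 - 2973} = \sqrt{-3268} = 2 i \sqrt{817}$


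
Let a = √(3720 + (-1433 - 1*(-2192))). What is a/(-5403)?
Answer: -√4479/5403 ≈ -0.012387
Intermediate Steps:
a = √4479 (a = √(3720 + (-1433 + 2192)) = √(3720 + 759) = √4479 ≈ 66.925)
a/(-5403) = √4479/(-5403) = √4479*(-1/5403) = -√4479/5403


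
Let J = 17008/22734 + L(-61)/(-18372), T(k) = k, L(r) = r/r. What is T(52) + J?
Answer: 3671873123/69611508 ≈ 52.748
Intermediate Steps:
L(r) = 1
J = 52074707/69611508 (J = 17008/22734 + 1/(-18372) = 17008*(1/22734) + 1*(-1/18372) = 8504/11367 - 1/18372 = 52074707/69611508 ≈ 0.74808)
T(52) + J = 52 + 52074707/69611508 = 3671873123/69611508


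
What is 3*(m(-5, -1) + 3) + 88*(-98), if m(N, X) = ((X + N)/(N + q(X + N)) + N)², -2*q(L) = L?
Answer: -8603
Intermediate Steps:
q(L) = -L/2
m(N, X) = (N + (N + X)/(N/2 - X/2))² (m(N, X) = ((X + N)/(N - (X + N)/2) + N)² = ((N + X)/(N - (N + X)/2) + N)² = ((N + X)/(N + (-N/2 - X/2)) + N)² = ((N + X)/(N/2 - X/2) + N)² = (N + (N + X)/(N/2 - X/2))²)
3*(m(-5, -1) + 3) + 88*(-98) = 3*(((-5)² + 2*(-5) + 2*(-1) - 1*(-5)*(-1))²/(-5 - 1*(-1))² + 3) + 88*(-98) = 3*((25 - 10 - 2 - 5)²/(-5 + 1)² + 3) - 8624 = 3*(8²/(-4)² + 3) - 8624 = 3*((1/16)*64 + 3) - 8624 = 3*(4 + 3) - 8624 = 3*7 - 8624 = 21 - 8624 = -8603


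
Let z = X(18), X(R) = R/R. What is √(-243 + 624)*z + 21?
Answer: 21 + √381 ≈ 40.519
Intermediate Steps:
X(R) = 1
z = 1
√(-243 + 624)*z + 21 = √(-243 + 624)*1 + 21 = √381*1 + 21 = √381 + 21 = 21 + √381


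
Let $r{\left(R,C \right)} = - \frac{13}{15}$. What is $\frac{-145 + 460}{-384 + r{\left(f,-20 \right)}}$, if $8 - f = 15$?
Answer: $- \frac{4725}{5773} \approx -0.81847$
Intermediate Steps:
$f = -7$ ($f = 8 - 15 = -7$)
$r{\left(R,C \right)} = - \frac{13}{15}$ ($r{\left(R,C \right)} = \left(-13\right) \frac{1}{15} = - \frac{13}{15}$)
$\frac{-145 + 460}{-384 + r{\left(f,-20 \right)}} = \frac{-145 + 460}{-384 - \frac{13}{15}} = \frac{315}{- \frac{5773}{15}} = 315 \left(- \frac{15}{5773}\right) = - \frac{4725}{5773}$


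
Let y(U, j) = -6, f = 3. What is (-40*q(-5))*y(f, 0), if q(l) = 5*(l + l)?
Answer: -12000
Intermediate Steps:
q(l) = 10*l (q(l) = 5*(2*l) = 10*l)
(-40*q(-5))*y(f, 0) = -400*(-5)*(-6) = -40*(-50)*(-6) = 2000*(-6) = -12000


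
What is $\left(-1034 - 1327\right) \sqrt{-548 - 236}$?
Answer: $- 66108 i \approx - 66108.0 i$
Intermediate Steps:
$\left(-1034 - 1327\right) \sqrt{-548 - 236} = - 2361 \sqrt{-784} = - 2361 \cdot 28 i = - 66108 i$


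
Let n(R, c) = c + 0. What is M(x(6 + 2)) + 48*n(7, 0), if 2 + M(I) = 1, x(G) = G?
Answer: -1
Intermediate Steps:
n(R, c) = c
M(I) = -1 (M(I) = -2 + 1 = -1)
M(x(6 + 2)) + 48*n(7, 0) = -1 + 48*0 = -1 + 0 = -1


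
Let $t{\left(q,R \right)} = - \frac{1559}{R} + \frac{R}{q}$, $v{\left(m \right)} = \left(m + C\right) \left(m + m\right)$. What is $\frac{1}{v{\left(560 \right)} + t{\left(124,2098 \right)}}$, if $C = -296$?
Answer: $\frac{32519}{9615743956} \approx 3.3819 \cdot 10^{-6}$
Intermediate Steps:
$v{\left(m \right)} = 2 m \left(-296 + m\right)$ ($v{\left(m \right)} = \left(m - 296\right) \left(m + m\right) = \left(-296 + m\right) 2 m = 2 m \left(-296 + m\right)$)
$\frac{1}{v{\left(560 \right)} + t{\left(124,2098 \right)}} = \frac{1}{2 \cdot 560 \left(-296 + 560\right) + \left(- \frac{1559}{2098} + \frac{2098}{124}\right)} = \frac{1}{2 \cdot 560 \cdot 264 + \left(\left(-1559\right) \frac{1}{2098} + 2098 \cdot \frac{1}{124}\right)} = \frac{1}{295680 + \left(- \frac{1559}{2098} + \frac{1049}{62}\right)} = \frac{1}{295680 + \frac{526036}{32519}} = \frac{1}{\frac{9615743956}{32519}} = \frac{32519}{9615743956}$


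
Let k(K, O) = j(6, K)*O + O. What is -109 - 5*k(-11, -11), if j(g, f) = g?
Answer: 276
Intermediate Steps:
k(K, O) = 7*O (k(K, O) = 6*O + O = 7*O)
-109 - 5*k(-11, -11) = -109 - 35*(-11) = -109 - 5*(-77) = -109 + 385 = 276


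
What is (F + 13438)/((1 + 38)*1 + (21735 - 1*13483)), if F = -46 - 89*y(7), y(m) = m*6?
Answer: 9654/8291 ≈ 1.1644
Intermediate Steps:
y(m) = 6*m
F = -3784 (F = -46 - 534*7 = -46 - 89*42 = -46 - 3738 = -3784)
(F + 13438)/((1 + 38)*1 + (21735 - 1*13483)) = (-3784 + 13438)/((1 + 38)*1 + (21735 - 1*13483)) = 9654/(39*1 + (21735 - 13483)) = 9654/(39 + 8252) = 9654/8291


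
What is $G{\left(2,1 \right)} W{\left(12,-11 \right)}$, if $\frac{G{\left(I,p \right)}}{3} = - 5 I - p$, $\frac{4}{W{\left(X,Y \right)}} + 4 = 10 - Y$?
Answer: $- \frac{132}{17} \approx -7.7647$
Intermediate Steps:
$W{\left(X,Y \right)} = \frac{4}{6 - Y}$ ($W{\left(X,Y \right)} = \frac{4}{-4 - \left(-10 + Y\right)} = \frac{4}{6 - Y}$)
$G{\left(I,p \right)} = - 15 I - 3 p$ ($G{\left(I,p \right)} = 3 \left(- 5 I - p\right) = 3 \left(- p - 5 I\right) = - 15 I - 3 p$)
$G{\left(2,1 \right)} W{\left(12,-11 \right)} = \left(\left(-15\right) 2 - 3\right) \left(- \frac{4}{-6 - 11}\right) = \left(-30 - 3\right) \left(- \frac{4}{-17}\right) = - 33 \left(\left(-4\right) \left(- \frac{1}{17}\right)\right) = \left(-33\right) \frac{4}{17} = - \frac{132}{17}$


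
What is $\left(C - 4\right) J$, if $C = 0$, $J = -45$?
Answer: $180$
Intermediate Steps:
$\left(C - 4\right) J = \left(0 - 4\right) \left(-45\right) = \left(-4\right) \left(-45\right) = 180$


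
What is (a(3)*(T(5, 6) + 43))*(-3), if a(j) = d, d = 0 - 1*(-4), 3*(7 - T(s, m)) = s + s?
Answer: -560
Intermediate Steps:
T(s, m) = 7 - 2*s/3 (T(s, m) = 7 - (s + s)/3 = 7 - 2*s/3)
d = 4 (d = 0 + 4 = 4)
a(j) = 4
(a(3)*(T(5, 6) + 43))*(-3) = (4*((7 - ⅔*5) + 43))*(-3) = (4*((7 - 10/3) + 43))*(-3) = (4*(11/3 + 43))*(-3) = (4*(140/3))*(-3) = (560/3)*(-3) = -560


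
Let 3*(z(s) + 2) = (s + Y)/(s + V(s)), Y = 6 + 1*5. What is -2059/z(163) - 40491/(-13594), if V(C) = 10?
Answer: 2426969683/1957536 ≈ 1239.8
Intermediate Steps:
Y = 11 (Y = 6 + 5 = 11)
z(s) = -2 + (11 + s)/(3*(10 + s)) (z(s) = -2 + ((s + 11)/(s + 10))/3 = -2 + ((11 + s)/(10 + s))/3 = -2 + (11 + s)/(3*(10 + s)))
-2059/z(163) - 40491/(-13594) = -2059*3*(10 + 163)/(-49 - 5*163) - 40491/(-13594) = -2059*519/(-49 - 815) - 40491*(-1/13594) = -2059/((⅓)*(1/173)*(-864)) + 40491/13594 = -2059/(-288/173) + 40491/13594 = -2059*(-173/288) + 40491/13594 = 356207/288 + 40491/13594 = 2426969683/1957536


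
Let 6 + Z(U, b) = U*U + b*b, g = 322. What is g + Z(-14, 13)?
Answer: 681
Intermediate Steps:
Z(U, b) = -6 + U**2 + b**2 (Z(U, b) = -6 + (U*U + b*b) = -6 + (U**2 + b**2) = -6 + U**2 + b**2)
g + Z(-14, 13) = 322 + (-6 + (-14)**2 + 13**2) = 322 + (-6 + 196 + 169) = 322 + 359 = 681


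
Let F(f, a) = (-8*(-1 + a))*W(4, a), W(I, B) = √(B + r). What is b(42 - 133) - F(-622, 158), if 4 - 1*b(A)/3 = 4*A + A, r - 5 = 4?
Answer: 1377 + 1256*√167 ≈ 17608.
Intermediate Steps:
r = 9 (r = 5 + 4 = 9)
W(I, B) = √(9 + B) (W(I, B) = √(B + 9) = √(9 + B))
F(f, a) = √(9 + a)*(8 - 8*a) (F(f, a) = (-8*(-1 + a))*√(9 + a) = (8 - 8*a)*√(9 + a) = √(9 + a)*(8 - 8*a))
b(A) = 12 - 15*A (b(A) = 12 - 3*(4*A + A) = 12 - 15*A)
b(42 - 133) - F(-622, 158) = (12 - 15*(42 - 133)) - 8*√(9 + 158)*(1 - 1*158) = (12 - 15*(-91)) - 8*√167*(1 - 158) = (12 + 1365) - 8*√167*(-157) = 1377 - (-1256)*√167 = 1377 + 1256*√167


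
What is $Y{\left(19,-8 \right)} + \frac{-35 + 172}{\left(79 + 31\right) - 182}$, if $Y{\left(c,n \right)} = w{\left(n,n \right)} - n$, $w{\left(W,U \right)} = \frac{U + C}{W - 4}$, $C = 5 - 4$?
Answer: $\frac{481}{72} \approx 6.6806$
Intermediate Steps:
$C = 1$
$w{\left(W,U \right)} = \frac{1 + U}{-4 + W}$ ($w{\left(W,U \right)} = \frac{U + 1}{W - 4} = \frac{1 + U}{-4 + W}$)
$Y{\left(c,n \right)} = - n + \frac{1 + n}{-4 + n}$ ($Y{\left(c,n \right)} = \frac{1 + n}{-4 + n} - n = - n + \frac{1 + n}{-4 + n}$)
$Y{\left(19,-8 \right)} + \frac{-35 + 172}{\left(79 + 31\right) - 182} = \frac{1 - 8 - - 8 \left(-4 - 8\right)}{-4 - 8} + \frac{-35 + 172}{\left(79 + 31\right) - 182} = \frac{1 - 8 - \left(-8\right) \left(-12\right)}{-12} + \frac{137}{110 - 182} = - \frac{1 - 8 - 96}{12} + \frac{137}{-72} = \left(- \frac{1}{12}\right) \left(-103\right) + 137 \left(- \frac{1}{72}\right) = \frac{103}{12} - \frac{137}{72} = \frac{481}{72}$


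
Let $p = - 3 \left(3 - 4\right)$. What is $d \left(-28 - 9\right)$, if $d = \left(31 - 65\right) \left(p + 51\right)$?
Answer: $67932$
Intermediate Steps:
$p = 3$ ($p = \left(-3\right) \left(-1\right) = 3$)
$d = -1836$ ($d = \left(31 - 65\right) \left(3 + 51\right) = \left(-34\right) 54 = -1836$)
$d \left(-28 - 9\right) = - 1836 \left(-28 - 9\right) = \left(-1836\right) \left(-37\right) = 67932$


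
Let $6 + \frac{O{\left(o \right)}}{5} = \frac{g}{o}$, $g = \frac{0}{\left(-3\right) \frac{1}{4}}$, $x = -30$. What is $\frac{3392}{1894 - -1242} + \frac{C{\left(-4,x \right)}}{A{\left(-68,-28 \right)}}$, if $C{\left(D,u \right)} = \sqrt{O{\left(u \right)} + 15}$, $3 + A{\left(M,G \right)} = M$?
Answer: $\frac{53}{49} - \frac{i \sqrt{15}}{71} \approx 1.0816 - 0.054549 i$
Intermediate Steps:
$A{\left(M,G \right)} = -3 + M$
$g = 0$ ($g = \frac{0}{\left(-3\right) \frac{1}{4}} = \frac{0}{- \frac{3}{4}} = 0 \left(- \frac{4}{3}\right) = 0$)
$O{\left(o \right)} = -30$ ($O{\left(o \right)} = -30 + 5 \frac{0}{o} = -30 + 5 \cdot 0 = -30 + 0 = -30$)
$C{\left(D,u \right)} = i \sqrt{15}$ ($C{\left(D,u \right)} = \sqrt{-30 + 15} = \sqrt{-15} = i \sqrt{15}$)
$\frac{3392}{1894 - -1242} + \frac{C{\left(-4,x \right)}}{A{\left(-68,-28 \right)}} = \frac{3392}{1894 - -1242} + \frac{i \sqrt{15}}{-3 - 68} = \frac{3392}{1894 + 1242} + \frac{i \sqrt{15}}{-71} = \frac{3392}{3136} + i \sqrt{15} \left(- \frac{1}{71}\right) = 3392 \cdot \frac{1}{3136} - \frac{i \sqrt{15}}{71} = \frac{53}{49} - \frac{i \sqrt{15}}{71}$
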